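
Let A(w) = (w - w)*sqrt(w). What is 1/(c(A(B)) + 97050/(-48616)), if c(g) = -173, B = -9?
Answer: -24308/4253809 ≈ -0.0057144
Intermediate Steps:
A(w) = 0 (A(w) = 0*sqrt(w) = 0)
1/(c(A(B)) + 97050/(-48616)) = 1/(-173 + 97050/(-48616)) = 1/(-173 + 97050*(-1/48616)) = 1/(-173 - 48525/24308) = 1/(-4253809/24308) = -24308/4253809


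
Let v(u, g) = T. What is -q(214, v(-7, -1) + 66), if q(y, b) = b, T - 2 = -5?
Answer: -63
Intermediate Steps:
T = -3 (T = 2 - 5 = -3)
v(u, g) = -3
-q(214, v(-7, -1) + 66) = -(-3 + 66) = -1*63 = -63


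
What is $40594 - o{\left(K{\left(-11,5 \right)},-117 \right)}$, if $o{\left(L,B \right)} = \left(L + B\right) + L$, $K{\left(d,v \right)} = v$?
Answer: $40701$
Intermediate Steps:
$o{\left(L,B \right)} = B + 2 L$ ($o{\left(L,B \right)} = \left(B + L\right) + L = B + 2 L$)
$40594 - o{\left(K{\left(-11,5 \right)},-117 \right)} = 40594 - \left(-117 + 2 \cdot 5\right) = 40594 - \left(-117 + 10\right) = 40594 - -107 = 40594 + 107 = 40701$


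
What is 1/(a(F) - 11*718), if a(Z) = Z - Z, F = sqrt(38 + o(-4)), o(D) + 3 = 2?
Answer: -1/7898 ≈ -0.00012661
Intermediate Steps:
o(D) = -1 (o(D) = -3 + 2 = -1)
F = sqrt(37) (F = sqrt(38 - 1) = sqrt(37) ≈ 6.0828)
a(Z) = 0
1/(a(F) - 11*718) = 1/(0 - 11*718) = 1/(0 - 7898) = 1/(-7898) = -1/7898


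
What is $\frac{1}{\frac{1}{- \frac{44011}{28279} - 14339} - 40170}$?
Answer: $- \frac{405536592}{16290404928919} \approx -2.4894 \cdot 10^{-5}$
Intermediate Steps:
$\frac{1}{\frac{1}{- \frac{44011}{28279} - 14339} - 40170} = \frac{1}{\frac{1}{- \frac{405536592}{28279}} - 40170} = \frac{1}{- \frac{28279}{405536592} - 40170} = \frac{1}{- \frac{16290404928919}{405536592}} = - \frac{405536592}{16290404928919}$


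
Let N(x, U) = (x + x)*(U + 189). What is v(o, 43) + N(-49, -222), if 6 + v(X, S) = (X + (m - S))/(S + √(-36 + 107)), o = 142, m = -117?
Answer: 2869305/889 + 9*√71/889 ≈ 3227.6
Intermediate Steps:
N(x, U) = 2*x*(189 + U) (N(x, U) = (2*x)*(189 + U) = 2*x*(189 + U))
v(X, S) = -6 + (-117 + X - S)/(S + √71) (v(X, S) = -6 + (X + (-117 - S))/(S + √(-36 + 107)) = -6 + (-117 + X - S)/(S + √71))
v(o, 43) + N(-49, -222) = (-117 + 142 - 7*43 - 6*√71)/(43 + √71) + 2*(-49)*(189 - 222) = (-117 + 142 - 301 - 6*√71)/(43 + √71) + 2*(-49)*(-33) = (-276 - 6*√71)/(43 + √71) + 3234 = 3234 + (-276 - 6*√71)/(43 + √71)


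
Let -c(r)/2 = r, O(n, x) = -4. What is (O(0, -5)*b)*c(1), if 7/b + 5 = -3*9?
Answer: -7/4 ≈ -1.7500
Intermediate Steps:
b = -7/32 (b = 7/(-5 - 3*9) = 7/(-5 - 27) = 7/(-32) = 7*(-1/32) = -7/32 ≈ -0.21875)
c(r) = -2*r
(O(0, -5)*b)*c(1) = (-4*(-7/32))*(-2*1) = (7/8)*(-2) = -7/4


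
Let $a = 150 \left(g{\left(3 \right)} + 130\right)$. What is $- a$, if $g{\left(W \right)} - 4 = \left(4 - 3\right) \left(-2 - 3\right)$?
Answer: $-19350$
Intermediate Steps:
$g{\left(W \right)} = -1$ ($g{\left(W \right)} = 4 + \left(4 - 3\right) \left(-2 - 3\right) = 4 + 1 \left(-5\right) = 4 - 5 = -1$)
$a = 19350$ ($a = 150 \left(-1 + 130\right) = 150 \cdot 129 = 19350$)
$- a = \left(-1\right) 19350 = -19350$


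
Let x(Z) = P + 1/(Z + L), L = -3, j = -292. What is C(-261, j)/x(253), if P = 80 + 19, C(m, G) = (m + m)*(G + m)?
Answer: 72166500/24751 ≈ 2915.7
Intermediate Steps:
C(m, G) = 2*m*(G + m) (C(m, G) = (2*m)*(G + m) = 2*m*(G + m))
P = 99
x(Z) = 99 + 1/(-3 + Z) (x(Z) = 99 + 1/(Z - 3) = 99 + 1/(-3 + Z))
C(-261, j)/x(253) = (2*(-261)*(-292 - 261))/(((-296 + 99*253)/(-3 + 253))) = (2*(-261)*(-553))/(((-296 + 25047)/250)) = 288666/(((1/250)*24751)) = 288666/(24751/250) = 288666*(250/24751) = 72166500/24751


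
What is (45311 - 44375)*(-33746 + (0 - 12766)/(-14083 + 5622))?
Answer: -267239363040/8461 ≈ -3.1585e+7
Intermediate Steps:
(45311 - 44375)*(-33746 + (0 - 12766)/(-14083 + 5622)) = 936*(-33746 - 12766/(-8461)) = 936*(-33746 - 12766*(-1/8461)) = 936*(-33746 + 12766/8461) = 936*(-285512140/8461) = -267239363040/8461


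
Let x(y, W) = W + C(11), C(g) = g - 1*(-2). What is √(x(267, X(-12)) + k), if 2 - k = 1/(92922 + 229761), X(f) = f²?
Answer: 2*√4138941579267/322683 ≈ 12.610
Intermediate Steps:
C(g) = 2 + g (C(g) = g + 2 = 2 + g)
k = 645365/322683 (k = 2 - 1/(92922 + 229761) = 2 - 1/322683 = 645365/322683 ≈ 2.0000)
x(y, W) = 13 + W (x(y, W) = W + (2 + 11) = W + 13 = 13 + W)
√(x(267, X(-12)) + k) = √((13 + (-12)²) + 645365/322683) = √((13 + 144) + 645365/322683) = √(157 + 645365/322683) = √(51306596/322683) = 2*√4138941579267/322683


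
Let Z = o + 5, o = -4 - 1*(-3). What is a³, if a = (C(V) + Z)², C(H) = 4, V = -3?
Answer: 262144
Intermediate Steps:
o = -1 (o = -4 + 3 = -1)
Z = 4 (Z = -1 + 5 = 4)
a = 64 (a = (4 + 4)² = 8² = 64)
a³ = 64³ = 262144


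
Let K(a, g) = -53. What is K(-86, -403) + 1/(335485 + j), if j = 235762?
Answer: -30276090/571247 ≈ -53.000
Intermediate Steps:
K(-86, -403) + 1/(335485 + j) = -53 + 1/(335485 + 235762) = -53 + 1/571247 = -30276090/571247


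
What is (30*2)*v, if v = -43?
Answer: -2580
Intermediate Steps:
(30*2)*v = (30*2)*(-43) = 60*(-43) = -2580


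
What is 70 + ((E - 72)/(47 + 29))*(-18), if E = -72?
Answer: 1978/19 ≈ 104.11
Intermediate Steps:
70 + ((E - 72)/(47 + 29))*(-18) = 70 + ((-72 - 72)/(47 + 29))*(-18) = 70 - 144/76*(-18) = 70 - 144*1/76*(-18) = 70 - 36/19*(-18) = 70 + 648/19 = 1978/19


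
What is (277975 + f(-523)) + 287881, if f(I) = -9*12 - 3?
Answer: 565745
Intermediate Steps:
f(I) = -111 (f(I) = -108 - 3 = -111)
(277975 + f(-523)) + 287881 = (277975 - 111) + 287881 = 277864 + 287881 = 565745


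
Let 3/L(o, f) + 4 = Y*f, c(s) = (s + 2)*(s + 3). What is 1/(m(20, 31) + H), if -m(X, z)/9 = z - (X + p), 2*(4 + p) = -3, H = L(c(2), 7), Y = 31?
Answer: -142/21085 ≈ -0.0067346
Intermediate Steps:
c(s) = (2 + s)*(3 + s)
L(o, f) = 3/(-4 + 31*f)
H = 1/71 (H = 3/(-4 + 31*7) = 3/(-4 + 217) = 3/213 = 3*(1/213) = 1/71 ≈ 0.014085)
p = -11/2 (p = -4 + (½)*(-3) = -4 - 3/2 = -11/2 ≈ -5.5000)
m(X, z) = -99/2 - 9*z + 9*X (m(X, z) = -9*(z - (X - 11/2)) = -9*(z - (-11/2 + X)) = -9*(z + (11/2 - X)) = -9*(11/2 + z - X) = -99/2 - 9*z + 9*X)
1/(m(20, 31) + H) = 1/((-99/2 - 9*31 + 9*20) + 1/71) = 1/((-99/2 - 279 + 180) + 1/71) = 1/(-297/2 + 1/71) = 1/(-21085/142) = -142/21085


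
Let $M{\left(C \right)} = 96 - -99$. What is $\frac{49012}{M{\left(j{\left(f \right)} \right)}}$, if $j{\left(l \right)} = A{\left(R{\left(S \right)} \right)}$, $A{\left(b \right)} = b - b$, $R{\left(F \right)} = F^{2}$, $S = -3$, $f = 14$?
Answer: $\frac{49012}{195} \approx 251.34$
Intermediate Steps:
$A{\left(b \right)} = 0$
$j{\left(l \right)} = 0$
$M{\left(C \right)} = 195$ ($M{\left(C \right)} = 96 + 99 = 195$)
$\frac{49012}{M{\left(j{\left(f \right)} \right)}} = \frac{49012}{195}$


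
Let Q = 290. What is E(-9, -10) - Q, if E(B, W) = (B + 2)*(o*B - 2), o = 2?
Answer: -150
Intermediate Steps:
E(B, W) = (-2 + 2*B)*(2 + B) (E(B, W) = (B + 2)*(2*B - 2) = (2 + B)*(-2 + 2*B) = (-2 + 2*B)*(2 + B))
E(-9, -10) - Q = (-4 + 2*(-9) + 2*(-9)²) - 1*290 = (-4 - 18 + 2*81) - 290 = (-4 - 18 + 162) - 290 = 140 - 290 = -150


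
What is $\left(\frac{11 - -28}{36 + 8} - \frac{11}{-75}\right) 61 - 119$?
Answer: $- \frac{184751}{3300} \approx -55.985$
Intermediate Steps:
$\left(\frac{11 - -28}{36 + 8} - \frac{11}{-75}\right) 61 - 119 = \left(\frac{11 + 28}{44} - - \frac{11}{75}\right) 61 - 119 = \left(39 \cdot \frac{1}{44} + \frac{11}{75}\right) 61 - 119 = \left(\frac{39}{44} + \frac{11}{75}\right) 61 - 119 = \frac{3409}{3300} \cdot 61 - 119 = \frac{207949}{3300} - 119 = - \frac{184751}{3300}$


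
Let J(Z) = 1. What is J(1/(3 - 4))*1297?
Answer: 1297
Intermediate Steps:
J(1/(3 - 4))*1297 = 1*1297 = 1297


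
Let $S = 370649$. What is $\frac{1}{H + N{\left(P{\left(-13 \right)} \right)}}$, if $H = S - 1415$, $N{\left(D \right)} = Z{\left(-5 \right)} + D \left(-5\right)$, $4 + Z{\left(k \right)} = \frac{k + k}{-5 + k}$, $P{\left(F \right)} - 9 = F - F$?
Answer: $\frac{1}{369186} \approx 2.7087 \cdot 10^{-6}$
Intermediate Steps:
$P{\left(F \right)} = 9$ ($P{\left(F \right)} = 9 + \left(F - F\right) = 9 + 0 = 9$)
$Z{\left(k \right)} = -4 + \frac{2 k}{-5 + k}$ ($Z{\left(k \right)} = -4 + \frac{k + k}{-5 + k} = -4 + \frac{2 k}{-5 + k}$)
$N{\left(D \right)} = -3 - 5 D$ ($N{\left(D \right)} = \frac{2 \left(10 - -5\right)}{-5 - 5} + D \left(-5\right) = \frac{2 \left(10 + 5\right)}{-10} - 5 D = 2 \left(- \frac{1}{10}\right) 15 - 5 D = -3 - 5 D$)
$H = 369234$ ($H = 370649 - 1415 = 369234$)
$\frac{1}{H + N{\left(P{\left(-13 \right)} \right)}} = \frac{1}{369234 - 48} = \frac{1}{369186}$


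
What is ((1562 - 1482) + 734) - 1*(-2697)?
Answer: 3511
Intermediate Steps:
((1562 - 1482) + 734) - 1*(-2697) = (80 + 734) + 2697 = 814 + 2697 = 3511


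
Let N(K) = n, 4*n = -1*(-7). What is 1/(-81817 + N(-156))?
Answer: -4/327261 ≈ -1.2223e-5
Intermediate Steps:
n = 7/4 (n = (-1*(-7))/4 = (¼)*7 = 7/4 ≈ 1.7500)
N(K) = 7/4
1/(-81817 + N(-156)) = 1/(-81817 + 7/4) = 1/(-327261/4) = -4/327261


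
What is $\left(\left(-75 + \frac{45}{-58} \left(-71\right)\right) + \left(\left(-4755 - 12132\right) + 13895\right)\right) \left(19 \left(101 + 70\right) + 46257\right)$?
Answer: $- \frac{4324126323}{29} \approx -1.4911 \cdot 10^{8}$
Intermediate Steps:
$\left(\left(-75 + \frac{45}{-58} \left(-71\right)\right) + \left(\left(-4755 - 12132\right) + 13895\right)\right) \left(19 \left(101 + 70\right) + 46257\right) = \left(\left(-75 + 45 \left(- \frac{1}{58}\right) \left(-71\right)\right) + \left(-16887 + 13895\right)\right) \left(19 \cdot 171 + 46257\right) = \left(\left(-75 - - \frac{3195}{58}\right) - 2992\right) \left(3249 + 46257\right) = \left(\left(-75 + \frac{3195}{58}\right) - 2992\right) 49506 = \left(- \frac{1155}{58} - 2992\right) 49506 = \left(- \frac{174691}{58}\right) 49506 = - \frac{4324126323}{29}$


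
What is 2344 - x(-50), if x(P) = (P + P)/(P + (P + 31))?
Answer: 161636/69 ≈ 2342.6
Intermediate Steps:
x(P) = 2*P/(31 + 2*P) (x(P) = (2*P)/(P + (31 + P)) = (2*P)/(31 + 2*P) = 2*P/(31 + 2*P))
2344 - x(-50) = 2344 - 2*(-50)/(31 + 2*(-50)) = 2344 - 2*(-50)/(31 - 100) = 2344 - 2*(-50)/(-69) = 2344 - 2*(-50)*(-1)/69 = 2344 - 1*100/69 = 2344 - 100/69 = 161636/69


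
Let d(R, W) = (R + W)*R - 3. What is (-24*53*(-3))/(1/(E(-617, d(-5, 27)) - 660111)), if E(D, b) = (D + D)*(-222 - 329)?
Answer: 75644568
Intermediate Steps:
d(R, W) = -3 + R*(R + W) (d(R, W) = R*(R + W) - 3 = -3 + R*(R + W))
E(D, b) = -1102*D (E(D, b) = (2*D)*(-551) = -1102*D)
(-24*53*(-3))/(1/(E(-617, d(-5, 27)) - 660111)) = (-24*53*(-3))/(1/(-1102*(-617) - 660111)) = (-1272*(-3))/(1/(679934 - 660111)) = 3816/(1/19823) = 3816*19823 = 75644568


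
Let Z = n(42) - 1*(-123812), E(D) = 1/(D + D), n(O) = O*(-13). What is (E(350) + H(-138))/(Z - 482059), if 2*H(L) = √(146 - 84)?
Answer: -1/251155100 - √62/717586 ≈ -1.0977e-5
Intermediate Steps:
n(O) = -13*O
E(D) = 1/(2*D)
H(L) = √62/2 (H(L) = √(146 - 84)/2 = √62/2)
Z = 123266 (Z = -13*42 - 1*(-123812) = -546 + 123812 = 123266)
(E(350) + H(-138))/(Z - 482059) = ((½)/350 + √62/2)/(123266 - 482059) = ((½)*(1/350) + √62/2)/(-358793) = (1/700 + √62/2)*(-1/358793) = -1/251155100 - √62/717586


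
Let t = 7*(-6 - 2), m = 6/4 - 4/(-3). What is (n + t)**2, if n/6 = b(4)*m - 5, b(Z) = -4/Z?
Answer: 10609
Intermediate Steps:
m = 17/6 (m = 6*(1/4) - 4*(-1/3) = 3/2 + 4/3 = 17/6 ≈ 2.8333)
t = -56 (t = 7*(-8) = -56)
n = -47 (n = 6*(-4/4*(17/6) - 5) = 6*(-4*1/4*(17/6) - 5) = 6*(-1*17/6 - 5) = 6*(-17/6 - 5) = 6*(-47/6) = -47)
(n + t)**2 = (-47 - 56)**2 = (-103)**2 = 10609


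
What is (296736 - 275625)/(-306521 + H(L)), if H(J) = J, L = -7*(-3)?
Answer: -21111/306500 ≈ -0.068878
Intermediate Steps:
L = 21
(296736 - 275625)/(-306521 + H(L)) = (296736 - 275625)/(-306521 + 21) = 21111/(-306500) = 21111*(-1/306500) = -21111/306500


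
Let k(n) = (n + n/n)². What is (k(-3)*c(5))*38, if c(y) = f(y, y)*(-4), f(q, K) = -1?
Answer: 608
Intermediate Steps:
k(n) = (1 + n)² (k(n) = (n + 1)² = (1 + n)²)
c(y) = 4 (c(y) = -1*(-4) = 4)
(k(-3)*c(5))*38 = ((1 - 3)²*4)*38 = ((-2)²*4)*38 = (4*4)*38 = 16*38 = 608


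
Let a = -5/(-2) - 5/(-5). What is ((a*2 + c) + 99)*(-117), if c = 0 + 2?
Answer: -12636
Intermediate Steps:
c = 2
a = 7/2 (a = -5*(-½) - 5*(-⅕) = 5/2 + 1 = 7/2 ≈ 3.5000)
((a*2 + c) + 99)*(-117) = (((7/2)*2 + 2) + 99)*(-117) = ((7 + 2) + 99)*(-117) = (9 + 99)*(-117) = 108*(-117) = -12636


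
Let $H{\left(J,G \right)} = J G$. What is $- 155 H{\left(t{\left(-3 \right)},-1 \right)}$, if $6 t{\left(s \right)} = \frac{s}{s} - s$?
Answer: $\frac{310}{3} \approx 103.33$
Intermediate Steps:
$t{\left(s \right)} = \frac{1}{6} - \frac{s}{6}$ ($t{\left(s \right)} = \frac{\frac{s}{s} - s}{6} = \frac{1 - s}{6} = \frac{1}{6} - \frac{s}{6}$)
$H{\left(J,G \right)} = G J$
$- 155 H{\left(t{\left(-3 \right)},-1 \right)} = - 155 \left(- (\frac{1}{6} - - \frac{1}{2})\right) = - 155 \left(- (\frac{1}{6} + \frac{1}{2})\right) = - 155 \left(\left(-1\right) \frac{2}{3}\right) = \left(-155\right) \left(- \frac{2}{3}\right) = \frac{310}{3}$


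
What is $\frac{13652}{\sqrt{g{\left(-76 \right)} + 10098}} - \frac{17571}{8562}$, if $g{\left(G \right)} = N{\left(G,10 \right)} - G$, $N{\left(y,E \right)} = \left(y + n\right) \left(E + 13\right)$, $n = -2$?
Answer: $- \frac{5857}{2854} + \frac{6826 \sqrt{2095}}{2095} \approx 147.08$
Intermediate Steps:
$N{\left(y,E \right)} = \left(-2 + y\right) \left(13 + E\right)$ ($N{\left(y,E \right)} = \left(y - 2\right) \left(E + 13\right) = \left(-2 + y\right) \left(13 + E\right)$)
$g{\left(G \right)} = -46 + 22 G$ ($g{\left(G \right)} = \left(-26 - 20 + 13 G + 10 G\right) - G = \left(-46 + 23 G\right) - G = -46 + 22 G$)
$\frac{13652}{\sqrt{g{\left(-76 \right)} + 10098}} - \frac{17571}{8562} = \frac{13652}{\sqrt{\left(-46 + 22 \left(-76\right)\right) + 10098}} - \frac{17571}{8562} = \frac{13652}{\sqrt{\left(-46 - 1672\right) + 10098}} - \frac{5857}{2854} = \frac{13652}{\sqrt{-1718 + 10098}} - \frac{5857}{2854} = \frac{13652}{\sqrt{8380}} - \frac{5857}{2854} = \frac{13652}{2 \sqrt{2095}} - \frac{5857}{2854} = 13652 \frac{\sqrt{2095}}{4190} - \frac{5857}{2854} = \frac{6826 \sqrt{2095}}{2095} - \frac{5857}{2854} = - \frac{5857}{2854} + \frac{6826 \sqrt{2095}}{2095}$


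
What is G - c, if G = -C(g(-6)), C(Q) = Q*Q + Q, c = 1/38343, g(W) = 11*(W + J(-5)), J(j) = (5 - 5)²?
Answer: -164491471/38343 ≈ -4290.0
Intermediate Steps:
J(j) = 0 (J(j) = 0² = 0)
g(W) = 11*W (g(W) = 11*(W + 0) = 11*W)
c = 1/38343 ≈ 2.6080e-5
C(Q) = Q + Q² (C(Q) = Q² + Q = Q + Q²)
G = -4290 (G = -11*(-6)*(1 + 11*(-6)) = -(-66)*(1 - 66) = -(-66)*(-65) = -1*4290 = -4290)
G - c = -4290 - 1*1/38343 = -4290 - 1/38343 = -164491471/38343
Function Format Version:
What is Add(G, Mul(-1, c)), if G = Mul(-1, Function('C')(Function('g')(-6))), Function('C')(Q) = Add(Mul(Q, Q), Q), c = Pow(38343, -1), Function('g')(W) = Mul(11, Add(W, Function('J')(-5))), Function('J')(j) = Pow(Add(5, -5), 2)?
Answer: Rational(-164491471, 38343) ≈ -4290.0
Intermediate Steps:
Function('J')(j) = 0 (Function('J')(j) = Pow(0, 2) = 0)
Function('g')(W) = Mul(11, W) (Function('g')(W) = Mul(11, Add(W, 0)) = Mul(11, W))
c = Rational(1, 38343) ≈ 2.6080e-5
Function('C')(Q) = Add(Q, Pow(Q, 2)) (Function('C')(Q) = Add(Pow(Q, 2), Q) = Add(Q, Pow(Q, 2)))
G = -4290 (G = Mul(-1, Mul(Mul(11, -6), Add(1, Mul(11, -6)))) = Mul(-1, Mul(-66, Add(1, -66))) = Mul(-1, Mul(-66, -65)) = Mul(-1, 4290) = -4290)
Add(G, Mul(-1, c)) = Add(-4290, Mul(-1, Rational(1, 38343))) = Add(-4290, Rational(-1, 38343)) = Rational(-164491471, 38343)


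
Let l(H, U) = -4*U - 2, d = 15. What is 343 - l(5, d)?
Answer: 405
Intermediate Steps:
l(H, U) = -2 - 4*U
343 - l(5, d) = 343 - (-2 - 4*15) = 343 - (-2 - 60) = 343 - 1*(-62) = 343 + 62 = 405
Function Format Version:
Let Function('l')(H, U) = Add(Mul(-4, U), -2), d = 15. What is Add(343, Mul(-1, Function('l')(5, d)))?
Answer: 405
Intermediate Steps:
Function('l')(H, U) = Add(-2, Mul(-4, U))
Add(343, Mul(-1, Function('l')(5, d))) = Add(343, Mul(-1, Add(-2, Mul(-4, 15)))) = Add(343, Mul(-1, Add(-2, -60))) = Add(343, Mul(-1, -62)) = Add(343, 62) = 405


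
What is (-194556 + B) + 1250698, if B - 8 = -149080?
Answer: 907070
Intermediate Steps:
B = -149072 (B = 8 - 149080 = -149072)
(-194556 + B) + 1250698 = (-194556 - 149072) + 1250698 = -343628 + 1250698 = 907070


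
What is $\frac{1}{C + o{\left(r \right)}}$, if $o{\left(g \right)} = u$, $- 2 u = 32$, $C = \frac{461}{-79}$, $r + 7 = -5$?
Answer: $- \frac{79}{1725} \approx -0.045797$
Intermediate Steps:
$r = -12$ ($r = -7 - 5 = -12$)
$C = - \frac{461}{79}$ ($C = 461 \left(- \frac{1}{79}\right) = - \frac{461}{79} \approx -5.8354$)
$u = -16$ ($u = \left(- \frac{1}{2}\right) 32 = -16$)
$o{\left(g \right)} = -16$
$\frac{1}{C + o{\left(r \right)}} = \frac{1}{- \frac{461}{79} - 16} = \frac{1}{- \frac{1725}{79}} = - \frac{79}{1725}$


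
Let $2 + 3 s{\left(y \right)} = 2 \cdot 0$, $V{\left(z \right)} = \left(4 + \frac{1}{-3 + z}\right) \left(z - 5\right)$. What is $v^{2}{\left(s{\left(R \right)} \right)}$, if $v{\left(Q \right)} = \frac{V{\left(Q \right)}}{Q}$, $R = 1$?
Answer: $\frac{485809}{484} \approx 1003.7$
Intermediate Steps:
$V{\left(z \right)} = \left(-5 + z\right) \left(4 + \frac{1}{-3 + z}\right)$ ($V{\left(z \right)} = \left(4 + \frac{1}{-3 + z}\right) \left(-5 + z\right) = \left(-5 + z\right) \left(4 + \frac{1}{-3 + z}\right)$)
$s{\left(y \right)} = - \frac{2}{3}$ ($s{\left(y \right)} = - \frac{2}{3} + \frac{2 \cdot 0}{3} = - \frac{2}{3} + \frac{1}{3} \cdot 0 = - \frac{2}{3} + 0 = - \frac{2}{3}$)
$v{\left(Q \right)} = \frac{55 - 31 Q + 4 Q^{2}}{Q \left(-3 + Q\right)}$ ($v{\left(Q \right)} = \frac{\frac{1}{-3 + Q} \left(55 - 31 Q + 4 Q^{2}\right)}{Q} = \frac{55 - 31 Q + 4 Q^{2}}{Q \left(-3 + Q\right)}$)
$v^{2}{\left(s{\left(R \right)} \right)} = \left(\frac{55 - - \frac{62}{3} + 4 \left(- \frac{2}{3}\right)^{2}}{\left(- \frac{2}{3}\right) \left(-3 - \frac{2}{3}\right)}\right)^{2} = \left(- \frac{3 \left(55 + \frac{62}{3} + 4 \cdot \frac{4}{9}\right)}{2 \left(- \frac{11}{3}\right)}\right)^{2} = \left(\left(- \frac{3}{2}\right) \left(- \frac{3}{11}\right) \left(55 + \frac{62}{3} + \frac{16}{9}\right)\right)^{2} = \left(\left(- \frac{3}{2}\right) \left(- \frac{3}{11}\right) \frac{697}{9}\right)^{2} = \left(\frac{697}{22}\right)^{2} = \frac{485809}{484}$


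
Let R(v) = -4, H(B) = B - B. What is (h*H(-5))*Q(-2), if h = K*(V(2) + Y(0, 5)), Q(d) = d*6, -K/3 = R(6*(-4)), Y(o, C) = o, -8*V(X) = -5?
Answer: 0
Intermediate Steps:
V(X) = 5/8 (V(X) = -⅛*(-5) = 5/8)
H(B) = 0
K = 12 (K = -3*(-4) = 12)
Q(d) = 6*d
h = 15/2 (h = 12*(5/8 + 0) = 12*(5/8) = 15/2 ≈ 7.5000)
(h*H(-5))*Q(-2) = ((15/2)*0)*(6*(-2)) = 0*(-12) = 0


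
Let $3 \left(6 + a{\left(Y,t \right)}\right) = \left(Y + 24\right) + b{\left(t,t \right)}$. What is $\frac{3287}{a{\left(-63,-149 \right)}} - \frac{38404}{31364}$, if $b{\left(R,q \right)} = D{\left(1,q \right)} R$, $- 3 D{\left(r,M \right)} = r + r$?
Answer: $\frac{230740976}{995807} \approx 231.71$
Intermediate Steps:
$D{\left(r,M \right)} = - \frac{2 r}{3}$ ($D{\left(r,M \right)} = - \frac{r + r}{3} = - \frac{2 r}{3}$)
$b{\left(R,q \right)} = - \frac{2 R}{3}$ ($b{\left(R,q \right)} = \left(- \frac{2}{3}\right) 1 R = - \frac{2 R}{3}$)
$a{\left(Y,t \right)} = 2 - \frac{2 t}{9} + \frac{Y}{3}$ ($a{\left(Y,t \right)} = -6 + \frac{\left(Y + 24\right) - \frac{2 t}{3}}{3} = -6 + \frac{\left(24 + Y\right) - \frac{2 t}{3}}{3} = -6 + \frac{24 + Y - \frac{2 t}{3}}{3} = -6 + \left(8 - \frac{2 t}{9} + \frac{Y}{3}\right) = 2 - \frac{2 t}{9} + \frac{Y}{3}$)
$\frac{3287}{a{\left(-63,-149 \right)}} - \frac{38404}{31364} = \frac{3287}{2 - - \frac{298}{9} + \frac{1}{3} \left(-63\right)} - \frac{38404}{31364} = \frac{3287}{2 + \frac{298}{9} - 21} - \frac{9601}{7841} = \frac{3287}{\frac{127}{9}} - \frac{9601}{7841} = 3287 \cdot \frac{9}{127} - \frac{9601}{7841} = \frac{29583}{127} - \frac{9601}{7841} = \frac{230740976}{995807}$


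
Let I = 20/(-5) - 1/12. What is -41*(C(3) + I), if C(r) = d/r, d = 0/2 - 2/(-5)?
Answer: 3239/20 ≈ 161.95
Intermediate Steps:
I = -49/12 (I = 20*(-⅕) - 1*1/12 = -4 - 1/12 = -49/12 ≈ -4.0833)
d = ⅖ (d = 0*(½) - 2*(-⅕) = 0 + ⅖ = ⅖ ≈ 0.40000)
C(r) = 2/(5*r)
-41*(C(3) + I) = -41*((⅖)/3 - 49/12) = -41*((⅖)*(⅓) - 49/12) = -41*(2/15 - 49/12) = -41*(-79/20) = 3239/20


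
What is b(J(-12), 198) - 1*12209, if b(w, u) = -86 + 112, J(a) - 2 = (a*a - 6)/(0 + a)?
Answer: -12183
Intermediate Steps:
J(a) = 2 + (-6 + a**2)/a (J(a) = 2 + (a*a - 6)/(0 + a) = 2 + (a**2 - 6)/a = 2 + (-6 + a**2)/a)
b(w, u) = 26
b(J(-12), 198) - 1*12209 = 26 - 1*12209 = 26 - 12209 = -12183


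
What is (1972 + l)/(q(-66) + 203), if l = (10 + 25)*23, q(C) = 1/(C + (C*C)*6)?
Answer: 72396390/5292211 ≈ 13.680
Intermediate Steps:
q(C) = 1/(C + 6*C**2) (q(C) = 1/(C + C**2*6) = 1/(C + 6*C**2))
l = 805 (l = 35*23 = 805)
(1972 + l)/(q(-66) + 203) = (1972 + 805)/(1/((-66)*(1 + 6*(-66))) + 203) = 2777/(-1/(66*(1 - 396)) + 203) = 2777/(-1/66/(-395) + 203) = 2777/(-1/66*(-1/395) + 203) = 2777/(1/26070 + 203) = 2777/(5292211/26070) = 2777*(26070/5292211) = 72396390/5292211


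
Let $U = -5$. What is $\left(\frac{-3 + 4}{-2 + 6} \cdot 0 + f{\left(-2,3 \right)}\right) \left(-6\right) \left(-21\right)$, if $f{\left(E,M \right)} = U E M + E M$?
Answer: $3024$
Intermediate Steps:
$f{\left(E,M \right)} = - 4 E M$ ($f{\left(E,M \right)} = - 5 E M + E M = - 4 E M$)
$\left(\frac{-3 + 4}{-2 + 6} \cdot 0 + f{\left(-2,3 \right)}\right) \left(-6\right) \left(-21\right) = \left(\frac{-3 + 4}{-2 + 6} \cdot 0 - \left(-8\right) 3\right) \left(-6\right) \left(-21\right) = \left(1 \cdot \frac{1}{4} \cdot 0 + 24\right) \left(-6\right) \left(-21\right) = \left(\frac{1}{4} \cdot 0 + 24\right) \left(-6\right) \left(-21\right) = \left(0 + 24\right) \left(-6\right) \left(-21\right) = 24 \left(-6\right) \left(-21\right) = \left(-144\right) \left(-21\right) = 3024$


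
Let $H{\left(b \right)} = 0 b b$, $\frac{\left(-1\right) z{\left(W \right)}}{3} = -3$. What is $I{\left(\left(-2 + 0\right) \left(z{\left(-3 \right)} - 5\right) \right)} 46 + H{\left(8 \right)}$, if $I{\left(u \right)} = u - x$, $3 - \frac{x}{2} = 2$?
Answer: $-460$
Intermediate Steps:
$z{\left(W \right)} = 9$ ($z{\left(W \right)} = \left(-3\right) \left(-3\right) = 9$)
$x = 2$ ($x = 6 - 4 = 2$)
$H{\left(b \right)} = 0$ ($H{\left(b \right)} = 0 b = 0$)
$I{\left(u \right)} = -2 + u$ ($I{\left(u \right)} = u - 2 = -2 + u$)
$I{\left(\left(-2 + 0\right) \left(z{\left(-3 \right)} - 5\right) \right)} 46 + H{\left(8 \right)} = \left(-2 + \left(-2 + 0\right) \left(9 - 5\right)\right) 46 + 0 = \left(-2 - 8\right) 46 + 0 = \left(-10\right) 46 + 0 = -460 + 0 = -460$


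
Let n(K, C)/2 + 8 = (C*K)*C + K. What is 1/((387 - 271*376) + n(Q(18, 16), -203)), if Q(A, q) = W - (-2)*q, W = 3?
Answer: 1/2783175 ≈ 3.5930e-7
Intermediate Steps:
Q(A, q) = 3 + 2*q (Q(A, q) = 3 - (-2)*q = 3 + 2*q)
n(K, C) = -16 + 2*K + 2*K*C² (n(K, C) = -16 + 2*((C*K)*C + K) = -16 + 2*(K*C² + K) = -16 + 2*(K + K*C²) = -16 + (2*K + 2*K*C²) = -16 + 2*K + 2*K*C²)
1/((387 - 271*376) + n(Q(18, 16), -203)) = 1/((387 - 271*376) + (-16 + 2*(3 + 2*16) + 2*(3 + 2*16)*(-203)²)) = 1/((387 - 101896) + (-16 + 2*(3 + 32) + 2*(3 + 32)*41209)) = 1/(-101509 + (-16 + 2*35 + 2*35*41209)) = 1/(-101509 + (-16 + 70 + 2884630)) = 1/(-101509 + 2884684) = 1/2783175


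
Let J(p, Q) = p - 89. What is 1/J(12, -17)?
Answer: -1/77 ≈ -0.012987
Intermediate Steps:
J(p, Q) = -89 + p
1/J(12, -17) = 1/(-89 + 12) = 1/(-77) = -1/77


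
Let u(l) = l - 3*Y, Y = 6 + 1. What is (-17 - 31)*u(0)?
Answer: 1008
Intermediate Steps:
Y = 7
u(l) = -21 + l (u(l) = l - 3*7 = l - 21 = -21 + l)
(-17 - 31)*u(0) = (-17 - 31)*(-21 + 0) = -48*(-21) = 1008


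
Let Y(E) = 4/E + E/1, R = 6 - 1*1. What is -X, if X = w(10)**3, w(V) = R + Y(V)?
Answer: -456533/125 ≈ -3652.3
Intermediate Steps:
R = 5 (R = 6 - 1 = 5)
Y(E) = E + 4/E (Y(E) = 4/E + E*1 = 4/E + E = E + 4/E)
w(V) = 5 + V + 4/V (w(V) = 5 + (V + 4/V) = 5 + V + 4/V)
X = 456533/125 (X = (5 + 10 + 4/10)**3 = (5 + 10 + 4*(1/10))**3 = (5 + 10 + 2/5)**3 = (77/5)**3 = 456533/125 ≈ 3652.3)
-X = -1*456533/125 = -456533/125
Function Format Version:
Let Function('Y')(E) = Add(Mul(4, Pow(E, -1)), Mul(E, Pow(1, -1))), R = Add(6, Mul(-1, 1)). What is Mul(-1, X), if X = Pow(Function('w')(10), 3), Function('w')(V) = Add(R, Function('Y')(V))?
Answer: Rational(-456533, 125) ≈ -3652.3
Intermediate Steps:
R = 5 (R = Add(6, -1) = 5)
Function('Y')(E) = Add(E, Mul(4, Pow(E, -1))) (Function('Y')(E) = Add(Mul(4, Pow(E, -1)), Mul(E, 1)) = Add(Mul(4, Pow(E, -1)), E) = Add(E, Mul(4, Pow(E, -1))))
Function('w')(V) = Add(5, V, Mul(4, Pow(V, -1))) (Function('w')(V) = Add(5, Add(V, Mul(4, Pow(V, -1)))) = Add(5, V, Mul(4, Pow(V, -1))))
X = Rational(456533, 125) (X = Pow(Add(5, 10, Mul(4, Pow(10, -1))), 3) = Pow(Add(5, 10, Mul(4, Rational(1, 10))), 3) = Pow(Add(5, 10, Rational(2, 5)), 3) = Pow(Rational(77, 5), 3) = Rational(456533, 125) ≈ 3652.3)
Mul(-1, X) = Mul(-1, Rational(456533, 125)) = Rational(-456533, 125)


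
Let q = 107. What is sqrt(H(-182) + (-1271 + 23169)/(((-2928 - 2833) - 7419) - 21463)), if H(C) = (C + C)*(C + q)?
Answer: sqrt(668632525414)/4949 ≈ 165.23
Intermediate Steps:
H(C) = 2*C*(107 + C) (H(C) = (C + C)*(C + 107) = (2*C)*(107 + C) = 2*C*(107 + C))
sqrt(H(-182) + (-1271 + 23169)/(((-2928 - 2833) - 7419) - 21463)) = sqrt(2*(-182)*(107 - 182) + (-1271 + 23169)/(((-2928 - 2833) - 7419) - 21463)) = sqrt(2*(-182)*(-75) + 21898/((-5761 - 7419) - 21463)) = sqrt(27300 + 21898/(-13180 - 21463)) = sqrt(27300 + 21898/(-34643)) = sqrt(27300 + 21898*(-1/34643)) = sqrt(27300 - 21898/34643) = sqrt(945732002/34643) = sqrt(668632525414)/4949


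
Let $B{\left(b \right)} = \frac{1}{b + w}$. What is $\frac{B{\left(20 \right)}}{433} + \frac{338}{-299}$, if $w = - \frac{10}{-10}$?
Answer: $- \frac{236395}{209139} \approx -1.1303$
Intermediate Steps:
$w = 1$ ($w = \left(-10\right) \left(- \frac{1}{10}\right) = 1$)
$B{\left(b \right)} = \frac{1}{1 + b}$ ($B{\left(b \right)} = \frac{1}{b + 1} = \frac{1}{1 + b}$)
$\frac{B{\left(20 \right)}}{433} + \frac{338}{-299} = \frac{1}{\left(1 + 20\right) 433} + \frac{338}{-299} = \frac{1}{21} \cdot \frac{1}{433} + 338 \left(- \frac{1}{299}\right) = \frac{1}{21} \cdot \frac{1}{433} - \frac{26}{23} = \frac{1}{9093} - \frac{26}{23} = - \frac{236395}{209139}$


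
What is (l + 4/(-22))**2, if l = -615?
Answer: 45792289/121 ≈ 3.7845e+5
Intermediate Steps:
(l + 4/(-22))**2 = (-615 + 4/(-22))**2 = (-615 + 4*(-1/22))**2 = (-615 - 2/11)**2 = (-6767/11)**2 = 45792289/121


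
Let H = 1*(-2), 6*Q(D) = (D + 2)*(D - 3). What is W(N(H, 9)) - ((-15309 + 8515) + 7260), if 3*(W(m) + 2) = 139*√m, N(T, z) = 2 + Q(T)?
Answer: -468 + 139*√2/3 ≈ -402.47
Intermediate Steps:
Q(D) = (-3 + D)*(2 + D)/6 (Q(D) = ((D + 2)*(D - 3))/6 = ((2 + D)*(-3 + D))/6 = ((-3 + D)*(2 + D))/6 = (-3 + D)*(2 + D)/6)
H = -2
N(T, z) = 1 - T/6 + T²/6 (N(T, z) = 2 + (-1 - T/6 + T²/6) = 1 - T/6 + T²/6)
W(m) = -2 + 139*√m/3 (W(m) = -2 + (139*√m)/3 = -2 + 139*√m/3)
W(N(H, 9)) - ((-15309 + 8515) + 7260) = (-2 + 139*√(1 - ⅙*(-2) + (⅙)*(-2)²)/3) - ((-15309 + 8515) + 7260) = (-2 + 139*√(1 + ⅓ + (⅙)*4)/3) - (-6794 + 7260) = (-2 + 139*√(1 + ⅓ + ⅔)/3) - 1*466 = (-2 + 139*√2/3) - 466 = -468 + 139*√2/3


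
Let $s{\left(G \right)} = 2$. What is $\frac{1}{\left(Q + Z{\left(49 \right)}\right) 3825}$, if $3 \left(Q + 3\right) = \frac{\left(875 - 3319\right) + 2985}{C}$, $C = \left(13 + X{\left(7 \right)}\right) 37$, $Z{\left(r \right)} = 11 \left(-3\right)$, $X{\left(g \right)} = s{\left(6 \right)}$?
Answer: $- \frac{37}{5048915} \approx -7.3283 \cdot 10^{-6}$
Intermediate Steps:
$X{\left(g \right)} = 2$
$Z{\left(r \right)} = -33$
$C = 555$ ($C = \left(13 + 2\right) 37 = 15 \cdot 37 = 555$)
$Q = - \frac{4454}{1665}$ ($Q = -3 + \frac{\left(\left(875 - 3319\right) + 2985\right) \frac{1}{555}}{3} = -3 + \frac{\left(-2444 + 2985\right) \frac{1}{555}}{3} = -3 + \frac{541 \cdot \frac{1}{555}}{3} = -3 + \frac{1}{3} \cdot \frac{541}{555} = -3 + \frac{541}{1665} = - \frac{4454}{1665} \approx -2.6751$)
$\frac{1}{\left(Q + Z{\left(49 \right)}\right) 3825} = \frac{1}{\left(- \frac{4454}{1665} - 33\right) 3825} = \frac{1}{- \frac{59399}{1665}} \cdot \frac{1}{3825} = \left(- \frac{1665}{59399}\right) \frac{1}{3825} = - \frac{37}{5048915}$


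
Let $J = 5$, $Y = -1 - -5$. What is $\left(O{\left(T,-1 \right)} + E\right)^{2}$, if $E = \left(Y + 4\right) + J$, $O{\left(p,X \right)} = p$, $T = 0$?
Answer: $169$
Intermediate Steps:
$Y = 4$ ($Y = -1 + 5 = 4$)
$E = 13$ ($E = \left(4 + 4\right) + 5 = 8 + 5 = 13$)
$\left(O{\left(T,-1 \right)} + E\right)^{2} = \left(0 + 13\right)^{2} = 13^{2} = 169$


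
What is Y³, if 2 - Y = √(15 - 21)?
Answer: (2 - I*√6)³ ≈ -28.0 - 14.697*I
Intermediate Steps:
Y = 2 - I*√6 (Y = 2 - √(15 - 21) = 2 - √(-6) = 2 - I*√6 ≈ 2.0 - 2.4495*I)
Y³ = (2 - I*√6)³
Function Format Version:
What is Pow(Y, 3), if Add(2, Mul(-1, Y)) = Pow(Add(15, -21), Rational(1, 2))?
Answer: Pow(Add(2, Mul(-1, I, Pow(6, Rational(1, 2)))), 3) ≈ Add(-28.000, Mul(-14.697, I))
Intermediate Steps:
Y = Add(2, Mul(-1, I, Pow(6, Rational(1, 2)))) (Y = Add(2, Mul(-1, Pow(Add(15, -21), Rational(1, 2)))) = Add(2, Mul(-1, Pow(-6, Rational(1, 2)))) = Add(2, Mul(-1, Mul(I, Pow(6, Rational(1, 2))))) = Add(2, Mul(-1, I, Pow(6, Rational(1, 2)))) ≈ Add(2.0000, Mul(-2.4495, I)))
Pow(Y, 3) = Pow(Add(2, Mul(-1, I, Pow(6, Rational(1, 2)))), 3)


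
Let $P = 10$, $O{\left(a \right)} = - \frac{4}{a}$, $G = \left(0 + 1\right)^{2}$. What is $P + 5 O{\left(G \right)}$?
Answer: $-10$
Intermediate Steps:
$G = 1$ ($G = 1^{2} = 1$)
$P + 5 O{\left(G \right)} = 10 + 5 \left(- \frac{4}{1}\right) = 10 + 5 \left(\left(-4\right) 1\right) = 10 + 5 \left(-4\right) = 10 - 20 = -10$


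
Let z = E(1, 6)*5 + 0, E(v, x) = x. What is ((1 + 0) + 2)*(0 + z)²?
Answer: 2700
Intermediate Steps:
z = 30 (z = 6*5 + 0 = 30 + 0 = 30)
((1 + 0) + 2)*(0 + z)² = ((1 + 0) + 2)*(0 + 30)² = (1 + 2)*30² = 3*900 = 2700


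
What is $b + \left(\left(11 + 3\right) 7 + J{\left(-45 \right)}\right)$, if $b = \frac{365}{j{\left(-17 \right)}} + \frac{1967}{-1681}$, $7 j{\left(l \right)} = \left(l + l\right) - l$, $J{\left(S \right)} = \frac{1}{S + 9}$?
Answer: $- \frac{55031105}{1028772} \approx -53.492$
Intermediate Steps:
$J{\left(S \right)} = \frac{1}{9 + S}$
$j{\left(l \right)} = \frac{l}{7}$ ($j{\left(l \right)} = \frac{\left(l + l\right) - l}{7} = \frac{2 l - l}{7} = \frac{l}{7}$)
$b = - \frac{4328394}{28577}$ ($b = \frac{365}{\frac{1}{7} \left(-17\right)} + \frac{1967}{-1681} = \frac{365}{- \frac{17}{7}} + 1967 \left(- \frac{1}{1681}\right) = 365 \left(- \frac{7}{17}\right) - \frac{1967}{1681} = - \frac{2555}{17} - \frac{1967}{1681} = - \frac{4328394}{28577} \approx -151.46$)
$b + \left(\left(11 + 3\right) 7 + J{\left(-45 \right)}\right) = - \frac{4328394}{28577} + \left(\left(11 + 3\right) 7 + \frac{1}{9 - 45}\right) = - \frac{4328394}{28577} + \left(14 \cdot 7 + \frac{1}{-36}\right) = - \frac{4328394}{28577} + \left(98 - \frac{1}{36}\right) = - \frac{4328394}{28577} + \frac{3527}{36} = - \frac{55031105}{1028772}$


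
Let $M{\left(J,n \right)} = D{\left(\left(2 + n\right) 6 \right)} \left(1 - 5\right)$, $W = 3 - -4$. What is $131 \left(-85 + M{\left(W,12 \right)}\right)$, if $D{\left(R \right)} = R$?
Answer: $-55151$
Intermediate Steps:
$W = 7$ ($W = 3 + 4 = 7$)
$M{\left(J,n \right)} = -48 - 24 n$ ($M{\left(J,n \right)} = \left(2 + n\right) 6 \left(1 - 5\right) = \left(12 + 6 n\right) \left(-4\right) = -48 - 24 n$)
$131 \left(-85 + M{\left(W,12 \right)}\right) = 131 \left(-85 - 336\right) = 131 \left(-421\right) = -55151$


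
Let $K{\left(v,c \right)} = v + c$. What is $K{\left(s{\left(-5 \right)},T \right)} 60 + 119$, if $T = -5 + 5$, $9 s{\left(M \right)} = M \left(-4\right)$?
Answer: $\frac{757}{3} \approx 252.33$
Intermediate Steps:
$s{\left(M \right)} = - \frac{4 M}{9}$ ($s{\left(M \right)} = \frac{M \left(-4\right)}{9} = \frac{\left(-4\right) M}{9} = - \frac{4 M}{9}$)
$T = 0$
$K{\left(v,c \right)} = c + v$
$K{\left(s{\left(-5 \right)},T \right)} 60 + 119 = \left(0 - - \frac{20}{9}\right) 60 + 119 = \left(0 + \frac{20}{9}\right) 60 + 119 = \frac{20}{9} \cdot 60 + 119 = \frac{400}{3} + 119 = \frac{757}{3}$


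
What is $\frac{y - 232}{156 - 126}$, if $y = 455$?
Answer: $\frac{223}{30} \approx 7.4333$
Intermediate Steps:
$\frac{y - 232}{156 - 126} = \frac{455 - 232}{156 - 126} = \frac{223}{156 - 126} = \frac{223}{30}$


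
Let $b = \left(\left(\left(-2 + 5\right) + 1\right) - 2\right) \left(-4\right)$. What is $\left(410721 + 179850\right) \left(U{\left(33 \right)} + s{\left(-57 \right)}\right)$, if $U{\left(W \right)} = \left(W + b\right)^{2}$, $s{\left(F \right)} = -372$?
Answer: $149414463$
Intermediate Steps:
$b = -8$ ($b = \left(\left(3 + 1\right) - 2\right) \left(-4\right) = \left(4 - 2\right) \left(-4\right) = 2 \left(-4\right) = -8$)
$U{\left(W \right)} = \left(-8 + W\right)^{2}$ ($U{\left(W \right)} = \left(W - 8\right)^{2} = \left(-8 + W\right)^{2}$)
$\left(410721 + 179850\right) \left(U{\left(33 \right)} + s{\left(-57 \right)}\right) = \left(410721 + 179850\right) \left(\left(-8 + 33\right)^{2} - 372\right) = 590571 \left(25^{2} - 372\right) = 590571 \left(625 - 372\right) = 590571 \cdot 253 = 149414463$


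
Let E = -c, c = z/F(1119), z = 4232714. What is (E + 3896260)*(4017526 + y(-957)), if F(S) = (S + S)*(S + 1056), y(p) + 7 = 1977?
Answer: 12705376144148091976/811275 ≈ 1.5661e+13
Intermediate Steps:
y(p) = 1970 (y(p) = -7 + 1977 = 1970)
F(S) = 2*S*(1056 + S) (F(S) = (2*S)*(1056 + S) = 2*S*(1056 + S))
c = 2116357/2433825 (c = 4232714/((2*1119*(1056 + 1119))) = 4232714/((2*1119*2175)) = 4232714/4867650 = 4232714*(1/4867650) = 2116357/2433825 ≈ 0.86956)
E = -2116357/2433825 (E = -1*2116357/2433825 = -2116357/2433825 ≈ -0.86956)
(E + 3896260)*(4017526 + y(-957)) = (-2116357/2433825 + 3896260)*(4017526 + 1970) = (9482812878143/2433825)*4019496 = 12705376144148091976/811275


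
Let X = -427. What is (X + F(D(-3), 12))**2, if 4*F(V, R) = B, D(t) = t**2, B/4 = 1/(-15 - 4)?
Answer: 65836996/361 ≈ 1.8237e+5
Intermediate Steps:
B = -4/19 (B = 4/(-15 - 4) = 4/(-19) = 4*(-1/19) = -4/19 ≈ -0.21053)
F(V, R) = -1/19 (F(V, R) = (1/4)*(-4/19) = -1/19)
(X + F(D(-3), 12))**2 = (-427 - 1/19)**2 = (-8114/19)**2 = 65836996/361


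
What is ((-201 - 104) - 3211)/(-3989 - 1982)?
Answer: 3516/5971 ≈ 0.58885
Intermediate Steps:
((-201 - 104) - 3211)/(-3989 - 1982) = (-305 - 3211)/(-5971) = -3516*(-1/5971) = 3516/5971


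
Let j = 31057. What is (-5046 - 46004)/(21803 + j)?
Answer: -5105/5286 ≈ -0.96576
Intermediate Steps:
(-5046 - 46004)/(21803 + j) = (-5046 - 46004)/(21803 + 31057) = -51050/52860 = -51050*1/52860 = -5105/5286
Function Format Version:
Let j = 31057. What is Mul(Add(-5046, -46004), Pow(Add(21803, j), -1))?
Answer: Rational(-5105, 5286) ≈ -0.96576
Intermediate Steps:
Mul(Add(-5046, -46004), Pow(Add(21803, j), -1)) = Mul(Add(-5046, -46004), Pow(Add(21803, 31057), -1)) = Mul(-51050, Pow(52860, -1)) = Mul(-51050, Rational(1, 52860)) = Rational(-5105, 5286)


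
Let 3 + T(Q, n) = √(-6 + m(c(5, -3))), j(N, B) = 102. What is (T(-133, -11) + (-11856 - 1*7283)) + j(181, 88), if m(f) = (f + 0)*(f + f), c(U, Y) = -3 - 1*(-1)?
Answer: -19040 + √2 ≈ -19039.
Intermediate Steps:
c(U, Y) = -2 (c(U, Y) = -3 + 1 = -2)
m(f) = 2*f² (m(f) = f*(2*f) = 2*f²)
T(Q, n) = -3 + √2 (T(Q, n) = -3 + √(-6 + 2*(-2)²) = -3 + √(-6 + 2*4) = -3 + √(-6 + 8) = -3 + √2)
(T(-133, -11) + (-11856 - 1*7283)) + j(181, 88) = ((-3 + √2) + (-11856 - 1*7283)) + 102 = ((-3 + √2) + (-11856 - 7283)) + 102 = ((-3 + √2) - 19139) + 102 = (-19142 + √2) + 102 = -19040 + √2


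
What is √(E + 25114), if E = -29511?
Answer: I*√4397 ≈ 66.31*I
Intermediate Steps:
√(E + 25114) = √(-29511 + 25114) = √(-4397) = I*√4397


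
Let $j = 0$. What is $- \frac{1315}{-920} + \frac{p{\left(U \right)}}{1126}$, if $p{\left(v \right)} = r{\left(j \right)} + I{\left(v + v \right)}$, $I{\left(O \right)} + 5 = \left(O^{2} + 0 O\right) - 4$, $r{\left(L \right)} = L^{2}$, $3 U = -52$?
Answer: $\frac{2320241}{932328} \approx 2.4887$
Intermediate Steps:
$U = - \frac{52}{3}$ ($U = \frac{1}{3} \left(-52\right) = - \frac{52}{3} \approx -17.333$)
$I{\left(O \right)} = -9 + O^{2}$ ($I{\left(O \right)} = -5 + \left(\left(O^{2} + 0 O\right) - 4\right) = -5 + \left(\left(O^{2} + 0\right) - 4\right) = -5 + \left(O^{2} - 4\right) = -5 + \left(-4 + O^{2}\right) = -9 + O^{2}$)
$p{\left(v \right)} = -9 + 4 v^{2}$ ($p{\left(v \right)} = 0^{2} + \left(-9 + \left(v + v\right)^{2}\right) = 0 + \left(-9 + \left(2 v\right)^{2}\right) = 0 + \left(-9 + 4 v^{2}\right) = -9 + 4 v^{2}$)
$- \frac{1315}{-920} + \frac{p{\left(U \right)}}{1126} = - \frac{1315}{-920} + \frac{-9 + 4 \left(- \frac{52}{3}\right)^{2}}{1126} = \left(-1315\right) \left(- \frac{1}{920}\right) + \left(-9 + 4 \cdot \frac{2704}{9}\right) \frac{1}{1126} = \frac{263}{184} + \left(-9 + \frac{10816}{9}\right) \frac{1}{1126} = \frac{263}{184} + \frac{10735}{9} \cdot \frac{1}{1126} = \frac{263}{184} + \frac{10735}{10134} = \frac{2320241}{932328}$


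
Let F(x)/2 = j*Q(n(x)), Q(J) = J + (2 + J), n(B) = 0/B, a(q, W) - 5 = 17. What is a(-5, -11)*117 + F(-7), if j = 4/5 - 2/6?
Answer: 38638/15 ≈ 2575.9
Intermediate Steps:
a(q, W) = 22 (a(q, W) = 5 + 17 = 22)
n(B) = 0
j = 7/15 (j = 4*(⅕) - 2*⅙ = ⅘ - ⅓ = 7/15 ≈ 0.46667)
Q(J) = 2 + 2*J
F(x) = 28/15 (F(x) = 2*(7*(2 + 2*0)/15) = 2*(7*(2 + 0)/15) = 2*((7/15)*2) = 2*(14/15) = 28/15)
a(-5, -11)*117 + F(-7) = 22*117 + 28/15 = 2574 + 28/15 = 38638/15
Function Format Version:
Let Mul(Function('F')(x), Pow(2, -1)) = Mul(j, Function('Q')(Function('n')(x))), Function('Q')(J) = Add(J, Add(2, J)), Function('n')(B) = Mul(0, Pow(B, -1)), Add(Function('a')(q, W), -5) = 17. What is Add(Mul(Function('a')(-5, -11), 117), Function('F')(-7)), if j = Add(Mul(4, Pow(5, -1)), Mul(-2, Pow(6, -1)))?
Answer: Rational(38638, 15) ≈ 2575.9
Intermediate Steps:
Function('a')(q, W) = 22 (Function('a')(q, W) = Add(5, 17) = 22)
Function('n')(B) = 0
j = Rational(7, 15) (j = Add(Mul(4, Rational(1, 5)), Mul(-2, Rational(1, 6))) = Add(Rational(4, 5), Rational(-1, 3)) = Rational(7, 15) ≈ 0.46667)
Function('Q')(J) = Add(2, Mul(2, J))
Function('F')(x) = Rational(28, 15) (Function('F')(x) = Mul(2, Mul(Rational(7, 15), Add(2, Mul(2, 0)))) = Mul(2, Mul(Rational(7, 15), Add(2, 0))) = Mul(2, Mul(Rational(7, 15), 2)) = Mul(2, Rational(14, 15)) = Rational(28, 15))
Add(Mul(Function('a')(-5, -11), 117), Function('F')(-7)) = Add(Mul(22, 117), Rational(28, 15)) = Add(2574, Rational(28, 15)) = Rational(38638, 15)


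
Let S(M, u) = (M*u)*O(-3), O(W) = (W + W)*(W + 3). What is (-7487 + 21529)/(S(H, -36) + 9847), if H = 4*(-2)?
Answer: 14042/9847 ≈ 1.4260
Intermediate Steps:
O(W) = 2*W*(3 + W) (O(W) = (2*W)*(3 + W) = 2*W*(3 + W))
H = -8
S(M, u) = 0 (S(M, u) = (M*u)*(2*(-3)*(3 - 3)) = (M*u)*(2*(-3)*0) = (M*u)*0 = 0)
(-7487 + 21529)/(S(H, -36) + 9847) = (-7487 + 21529)/(0 + 9847) = 14042/9847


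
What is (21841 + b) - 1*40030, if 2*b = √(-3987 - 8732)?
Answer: -18189 + I*√12719/2 ≈ -18189.0 + 56.389*I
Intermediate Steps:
b = I*√12719/2 (b = √(-3987 - 8732)/2 = √(-12719)/2 = (I*√12719)/2 = I*√12719/2 ≈ 56.389*I)
(21841 + b) - 1*40030 = (21841 + I*√12719/2) - 1*40030 = (21841 + I*√12719/2) - 40030 = -18189 + I*√12719/2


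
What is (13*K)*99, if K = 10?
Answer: 12870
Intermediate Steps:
(13*K)*99 = (13*10)*99 = 130*99 = 12870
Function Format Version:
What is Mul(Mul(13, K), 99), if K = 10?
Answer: 12870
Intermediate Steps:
Mul(Mul(13, K), 99) = Mul(Mul(13, 10), 99) = Mul(130, 99) = 12870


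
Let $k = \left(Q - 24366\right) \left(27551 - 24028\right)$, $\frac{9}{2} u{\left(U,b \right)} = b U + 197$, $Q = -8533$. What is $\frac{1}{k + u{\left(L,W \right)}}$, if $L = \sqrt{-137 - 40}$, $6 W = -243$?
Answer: $- \frac{9388153791}{1088116439550144898} + \frac{729 i \sqrt{177}}{1088116439550144898} \approx -8.6279 \cdot 10^{-9} + 8.9133 \cdot 10^{-15} i$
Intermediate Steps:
$W = - \frac{81}{2}$ ($W = \frac{1}{6} \left(-243\right) = - \frac{81}{2} \approx -40.5$)
$L = i \sqrt{177}$ ($L = \sqrt{-177} = i \sqrt{177} \approx 13.304 i$)
$u{\left(U,b \right)} = \frac{394}{9} + \frac{2 U b}{9}$ ($u{\left(U,b \right)} = \frac{2 \left(b U + 197\right)}{9} = \frac{2 \left(U b + 197\right)}{9} = \frac{2 \left(197 + U b\right)}{9} = \frac{394}{9} + \frac{2 U b}{9}$)
$k = -115903177$ ($k = \left(-8533 - 24366\right) \left(27551 - 24028\right) = \left(-32899\right) 3523 = -115903177$)
$\frac{1}{k + u{\left(L,W \right)}} = \frac{1}{-115903177 + \left(\frac{394}{9} + \frac{2}{9} i \sqrt{177} \left(- \frac{81}{2}\right)\right)} = \frac{1}{-115903177 + \left(\frac{394}{9} - 9 i \sqrt{177}\right)} = \frac{1}{- \frac{1043128199}{9} - 9 i \sqrt{177}}$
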